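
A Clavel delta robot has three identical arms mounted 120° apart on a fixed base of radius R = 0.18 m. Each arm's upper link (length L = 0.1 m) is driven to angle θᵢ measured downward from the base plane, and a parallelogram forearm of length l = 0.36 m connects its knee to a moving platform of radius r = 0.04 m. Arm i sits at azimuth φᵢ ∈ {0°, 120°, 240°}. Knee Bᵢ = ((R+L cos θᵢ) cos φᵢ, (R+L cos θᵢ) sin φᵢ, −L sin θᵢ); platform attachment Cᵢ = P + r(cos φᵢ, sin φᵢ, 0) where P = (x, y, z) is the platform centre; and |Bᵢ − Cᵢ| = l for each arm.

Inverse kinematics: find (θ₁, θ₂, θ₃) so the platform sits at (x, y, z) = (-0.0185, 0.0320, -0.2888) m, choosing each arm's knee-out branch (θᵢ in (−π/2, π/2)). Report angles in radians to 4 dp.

rotate P by −φ1: (-0.0185, 0.0320, -0.2888)
  A=0.1585, B=-0.2888, C=(l²−L²−A²−y'²−z²)/(2L)=0.0502
  γ=atan2(-0.2888,0.1585)=-1.0689;  ψ=arccos(0.1525)=1.4177;  θ1=γ+ψ≈0.3488
arm 2 (φ=120.0°): x'=0.0370, y'=0.0000
  A cos θ + B sin θ = C:  0.1030·cos θ + -0.2888·sin θ = 0.1279
  √(A²+B²)=0.3066;  θ2 = -1.2281+1.1406 ≈ -0.0875
arm 3 (φ=240.0°): x'=-0.0185, y'=-0.0320
  A cos θ + B sin θ = C:  0.1585·cos θ + -0.2888·sin θ = 0.0503
  γ=atan2(-0.2888,0.1585)=-1.0690;  ψ=arccos(0.1527)=1.4175;  θ3=γ+ψ≈0.3486

θ₁ = 0.3488, θ₂ = -0.0875, θ₃ = 0.3486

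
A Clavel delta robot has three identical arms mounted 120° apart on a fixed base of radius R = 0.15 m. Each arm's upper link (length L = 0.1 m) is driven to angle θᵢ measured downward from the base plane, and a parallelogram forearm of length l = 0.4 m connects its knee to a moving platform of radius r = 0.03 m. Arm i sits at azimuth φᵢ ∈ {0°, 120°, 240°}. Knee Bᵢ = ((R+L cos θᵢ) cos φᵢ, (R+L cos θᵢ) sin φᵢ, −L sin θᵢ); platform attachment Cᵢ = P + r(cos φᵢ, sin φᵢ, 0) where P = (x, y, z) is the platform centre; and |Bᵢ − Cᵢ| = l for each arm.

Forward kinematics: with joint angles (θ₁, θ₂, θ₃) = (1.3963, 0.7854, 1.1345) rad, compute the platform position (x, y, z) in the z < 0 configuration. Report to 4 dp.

(-0.0541, 0.0378, -0.4476)

arm 1 at φ=0.0°: (R−r)+L cos θ1 = 0.1374;  centre 1 = (0.1374, 0.0000, -0.0985)
arm 2 at φ=120.0°: (R−r)+L cos θ2 = 0.1907;  centre 2 = (-0.0954, 0.1652, -0.0707)
φ3=240.0°: virtual centre (-0.0811, -0.1405, -0.0906), radius l
|centre ₂|²−|centre ₁|² = 0.0128;  |centre ₃|²−|centre ₁|² = 0.0060
[-0.4654 0.3303 0.0555]·P = 0.0128;  [-0.4370 -0.2810 0.0157]·P = 0.0060
det = 0.2751;  x = -0.0203+0.0756z,  y = 0.0102+-0.0617z
sphere 1 gives Az²+Bz+C=0 with A=1.0095, B=0.1719, C=-0.1254;  B²−4AC=0.5357;  roots -0.4476, 0.2774;  negative root z = -0.4476
x = -0.0541, y = 0.0378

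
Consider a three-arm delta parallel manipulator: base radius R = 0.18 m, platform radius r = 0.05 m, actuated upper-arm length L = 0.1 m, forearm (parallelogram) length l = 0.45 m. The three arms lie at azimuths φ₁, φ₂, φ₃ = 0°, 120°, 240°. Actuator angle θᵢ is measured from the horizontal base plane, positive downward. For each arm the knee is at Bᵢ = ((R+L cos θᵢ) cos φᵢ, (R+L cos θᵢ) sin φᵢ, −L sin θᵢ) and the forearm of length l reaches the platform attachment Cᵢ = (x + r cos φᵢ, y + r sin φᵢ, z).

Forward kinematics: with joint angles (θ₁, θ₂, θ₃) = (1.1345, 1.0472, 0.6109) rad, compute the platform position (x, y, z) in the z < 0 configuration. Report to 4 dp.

(-0.0421, -0.0519, -0.4829)

φ1=0.0°: virtual centre (0.1723, 0.0000, -0.0906), radius l
S2 = (0.1800·cos120.0°, 0.1800·sin120.0°, -0.0866) = (-0.0900, 0.1559, -0.0866)
arm 3 at φ=240.0°: e+L cos θ3 = 0.2119;  S3 = (-0.1060, -0.1835, -0.0574)
subtract pairs → two planes through P
linear system: -0.5245x+0.3118y = 0.0020−0.0081z; -0.5564x+-0.3670y = 0.0103−0.0665z
Cramer: x(z) = -0.0108+0.0648z;  y(z) = -0.0117+0.0831z
into |P−S₁|² = l²: 1.0111z² + 0.1556z + -0.1606 = 0;  Δ = 0.6739;  z = -0.4829 or 0.3290 → z<0 root = -0.4829
x = -0.0421, y = -0.0519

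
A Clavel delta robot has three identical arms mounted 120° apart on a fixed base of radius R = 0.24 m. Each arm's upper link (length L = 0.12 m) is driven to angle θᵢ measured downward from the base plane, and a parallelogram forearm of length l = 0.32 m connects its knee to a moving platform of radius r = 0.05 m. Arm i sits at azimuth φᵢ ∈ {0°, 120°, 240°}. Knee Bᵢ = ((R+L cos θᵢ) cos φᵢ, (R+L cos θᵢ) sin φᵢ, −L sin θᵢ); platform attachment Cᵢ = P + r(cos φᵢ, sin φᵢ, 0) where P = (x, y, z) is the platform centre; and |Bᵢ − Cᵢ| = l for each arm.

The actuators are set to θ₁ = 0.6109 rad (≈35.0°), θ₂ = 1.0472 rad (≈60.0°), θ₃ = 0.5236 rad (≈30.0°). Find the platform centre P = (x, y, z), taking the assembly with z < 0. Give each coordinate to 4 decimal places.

arm 1 at φ=0.0°: (R−r)+L cos θ1 = 0.2883;  S1 = (0.2883, 0.0000, -0.0688)
arm 2 at φ=120.0°: (R−r)+L cos θ2 = 0.2500;  S2 = (-0.1250, 0.2165, -0.1039)
arm 3 at φ=240.0°: (R−r)+L cos θ3 = 0.2939;  S3 = (-0.1470, -0.2545, -0.0600)
|S₂|²−|S₁|² = -0.0146;  |S₃|²−|S₁|² = 0.0021
[-0.8266 0.4330 -0.0702]·P = -0.0146;  [-0.8705 -0.5091 0.0177]·P = 0.0021
det = 0.7978;  x = 0.0081+-0.0352z,  y = -0.0181+0.0949z
quadratic in z: (1.0102)z²+(0.1540)z+(-0.0188)=0, √Δ=0.3160 → z ∈ {-0.2326, 0.0802}; z = -0.2326 (taking z<0)
x = 0.0163, y = -0.0402

(0.0163, -0.0402, -0.2326)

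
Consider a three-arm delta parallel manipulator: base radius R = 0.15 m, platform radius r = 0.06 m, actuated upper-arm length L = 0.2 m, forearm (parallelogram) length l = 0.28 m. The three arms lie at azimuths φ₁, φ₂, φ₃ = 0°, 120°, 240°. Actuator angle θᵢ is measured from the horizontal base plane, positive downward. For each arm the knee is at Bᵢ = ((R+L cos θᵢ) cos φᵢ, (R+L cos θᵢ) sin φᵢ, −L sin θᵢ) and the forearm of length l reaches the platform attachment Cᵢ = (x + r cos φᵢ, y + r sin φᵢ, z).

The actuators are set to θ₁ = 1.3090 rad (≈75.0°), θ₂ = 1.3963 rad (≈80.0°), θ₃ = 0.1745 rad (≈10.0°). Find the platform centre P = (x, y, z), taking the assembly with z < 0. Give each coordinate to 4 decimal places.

arm 1 at φ=0.0°: ρ1 = 0.1418;  S1 = (0.1418, 0.0000, -0.1932)
S2 = (0.1247·cos120.0°, 0.1247·sin120.0°, -0.1970) = (-0.0624, 0.1080, -0.1970)
S3 = (0.2870·cos240.0°, 0.2870·sin240.0°, -0.0347) = (-0.1435, -0.2485, -0.0347)
|S₂|²−|S₁|² = -0.0031;  |S₃|²−|S₁|² = 0.0261
linear system: -0.4082x+0.2160y = -0.0031−-0.0076z; -0.5705x+-0.4970y = 0.0261−0.3169z
Cramer: x(z) = -0.0126+0.1984z;  y(z) = -0.0381+0.4099z
quadratic in z: (1.2074)z²+(0.2939)z+(-0.0158)=0, √Δ=0.4033 → z ∈ {-0.2887, 0.0453}; z = -0.2887 (taking z<0)
x = -0.0699, y = -0.1564

(-0.0699, -0.1564, -0.2887)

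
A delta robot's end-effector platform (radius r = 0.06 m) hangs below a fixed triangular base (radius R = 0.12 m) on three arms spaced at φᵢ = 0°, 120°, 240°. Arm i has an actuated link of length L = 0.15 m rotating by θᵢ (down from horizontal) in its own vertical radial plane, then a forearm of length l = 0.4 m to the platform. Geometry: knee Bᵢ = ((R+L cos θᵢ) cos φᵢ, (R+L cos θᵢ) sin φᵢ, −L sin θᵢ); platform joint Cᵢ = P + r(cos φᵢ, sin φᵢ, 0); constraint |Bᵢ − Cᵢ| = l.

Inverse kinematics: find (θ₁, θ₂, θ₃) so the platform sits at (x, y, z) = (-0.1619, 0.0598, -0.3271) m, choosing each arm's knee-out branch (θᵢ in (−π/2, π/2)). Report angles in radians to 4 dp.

arm 1 (φ=0.0°): x'=-0.1619, y'=0.0598
  e−x'=0.2219;  (l²−L²−(e−x')²−y'²−z²)/2L = -0.0744
  θ1 = atan2(B,A) + arccos(C/0.3953) = 0.7853
φ2=120.0° → target in arm frame (0.1327, 0.1103)
  A cos θ + B sin θ = C:  -0.0727·cos θ + -0.3271·sin θ = 0.0435
  √(A²+B²)=0.3351;  θ2 = -1.7896+1.4406 ≈ -0.3490
arm 3 (φ=240.0°): x'=0.0292, y'=-0.1701
  A=0.0308, B=-0.3271, C=(l²−L²−A²−y'²−z²)/(2L)=0.0021
  θ3 = atan2(B,A) + arccos(C/0.3286) = 0.0877

θ₁ = 0.7853, θ₂ = -0.3490, θ₃ = 0.0877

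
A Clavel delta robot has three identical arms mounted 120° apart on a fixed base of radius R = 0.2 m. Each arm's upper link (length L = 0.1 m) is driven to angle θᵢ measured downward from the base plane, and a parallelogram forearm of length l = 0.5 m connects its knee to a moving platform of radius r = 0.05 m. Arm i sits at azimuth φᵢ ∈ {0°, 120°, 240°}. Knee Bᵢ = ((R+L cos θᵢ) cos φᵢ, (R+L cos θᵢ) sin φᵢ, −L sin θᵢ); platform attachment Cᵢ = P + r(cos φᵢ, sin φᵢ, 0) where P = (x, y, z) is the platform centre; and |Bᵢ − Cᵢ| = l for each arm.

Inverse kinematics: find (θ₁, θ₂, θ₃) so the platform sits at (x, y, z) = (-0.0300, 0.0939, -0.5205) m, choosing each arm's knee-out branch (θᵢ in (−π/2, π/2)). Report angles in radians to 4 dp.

θ₁ = 1.0470, θ₂ = 0.4361, θ₃ = 1.2218

φ1=0.0° → target in arm frame (-0.0300, 0.0939)
  A cos θ + B sin θ = C:  0.1800·cos θ + -0.5205·sin θ = -0.3607
  θ1 = atan2(B,A) + arccos(C/0.5507) = 1.0470
φ2=120.0° → target in arm frame (0.0963, -0.0210)
  A cos θ + B sin θ = C:  0.0537·cos θ + -0.5205·sin θ = -0.1712
  √(A²+B²)=0.5233;  θ2 = -1.4680+1.9041 ≈ 0.4361
φ3=240.0° → target in arm frame (-0.0663, -0.0729)
  A cos θ + B sin θ = C:  0.2163·cos θ + -0.5205·sin θ = -0.4152
  γ=atan2(-0.5205,0.2163)=-1.1769;  ψ=arccos(-0.7366)=2.3988;  θ3=γ+ψ≈1.2218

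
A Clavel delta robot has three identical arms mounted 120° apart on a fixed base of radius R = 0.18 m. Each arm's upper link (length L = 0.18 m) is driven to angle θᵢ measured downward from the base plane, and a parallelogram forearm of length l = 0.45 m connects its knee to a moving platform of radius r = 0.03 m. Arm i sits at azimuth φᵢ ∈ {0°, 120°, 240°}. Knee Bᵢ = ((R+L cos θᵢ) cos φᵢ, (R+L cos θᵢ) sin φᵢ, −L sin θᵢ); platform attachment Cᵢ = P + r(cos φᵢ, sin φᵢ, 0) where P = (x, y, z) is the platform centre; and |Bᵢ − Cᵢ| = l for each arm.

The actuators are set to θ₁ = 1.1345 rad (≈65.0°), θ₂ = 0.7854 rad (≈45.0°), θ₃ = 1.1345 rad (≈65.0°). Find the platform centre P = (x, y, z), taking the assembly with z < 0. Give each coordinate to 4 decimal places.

(-0.0340, 0.0589, -0.5256)

O1 = (0.2261·cos0.0°, 0.2261·sin0.0°, -0.1631) = (0.2261, 0.0000, -0.1631)
φ2=120.0°: virtual centre (-0.1386, 0.2401, -0.1273), radius l
O3 = (0.2261·cos240.0°, 0.2261·sin240.0°, -0.1631) = (-0.1130, -0.1958, -0.1631)
subtract pairs → two planes through P
linear system: -0.7294x+0.4803y = 0.0154−0.0717z; -0.6782x+-0.3916y = 0.0000−0.0000z
det = 0.6113;  x = -0.0098+0.0459z,  y = 0.0170+-0.0796z
sphere 1 gives Az²+Bz+C=0 with A=1.0084, B=0.3019, C=-0.1199;  B²−4AC=0.5750;  roots -0.5256, 0.2263;  negative root z = -0.5256
x = -0.0340, y = 0.0589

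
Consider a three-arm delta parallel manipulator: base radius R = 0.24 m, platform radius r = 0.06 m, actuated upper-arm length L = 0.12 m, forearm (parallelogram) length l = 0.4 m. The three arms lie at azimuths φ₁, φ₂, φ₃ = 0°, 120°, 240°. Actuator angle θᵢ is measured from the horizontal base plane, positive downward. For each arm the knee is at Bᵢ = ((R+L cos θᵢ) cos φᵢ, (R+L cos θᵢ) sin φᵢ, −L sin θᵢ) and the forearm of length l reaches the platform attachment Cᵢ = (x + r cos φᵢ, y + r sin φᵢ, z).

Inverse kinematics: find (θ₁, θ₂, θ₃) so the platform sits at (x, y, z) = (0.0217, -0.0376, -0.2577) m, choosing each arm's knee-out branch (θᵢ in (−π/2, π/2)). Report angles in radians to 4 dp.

θ₁ = -0.2621, θ₂ = 0.3485, θ₃ = -0.2622

φ1=0.0° → target in arm frame (0.0217, -0.0376)
  A cos θ + B sin θ = C:  0.1583·cos θ + -0.2577·sin θ = 0.2197
  γ=atan2(-0.2577,0.1583)=-1.0199;  ψ=arccos(0.7263)=0.7579;  θ1=γ+ψ≈-0.2621
arm 2 (φ=120.0°): x'=-0.0434, y'=0.0000
  A cos θ + B sin θ = C:  0.2234·cos θ + -0.2577·sin θ = 0.1220
  √(A²+B²)=0.3411;  θ2 = -0.8565+1.2050 ≈ 0.3485
φ3=240.0° → target in arm frame (0.0217, 0.0376)
  e−x'=0.1583;  (l²−L²−(e−x')²−y'²−z²)/2L = 0.2197
  γ=atan2(-0.2577,0.1583)=-1.0200;  ψ=arccos(0.7264)=0.7578;  θ3=γ+ψ≈-0.2622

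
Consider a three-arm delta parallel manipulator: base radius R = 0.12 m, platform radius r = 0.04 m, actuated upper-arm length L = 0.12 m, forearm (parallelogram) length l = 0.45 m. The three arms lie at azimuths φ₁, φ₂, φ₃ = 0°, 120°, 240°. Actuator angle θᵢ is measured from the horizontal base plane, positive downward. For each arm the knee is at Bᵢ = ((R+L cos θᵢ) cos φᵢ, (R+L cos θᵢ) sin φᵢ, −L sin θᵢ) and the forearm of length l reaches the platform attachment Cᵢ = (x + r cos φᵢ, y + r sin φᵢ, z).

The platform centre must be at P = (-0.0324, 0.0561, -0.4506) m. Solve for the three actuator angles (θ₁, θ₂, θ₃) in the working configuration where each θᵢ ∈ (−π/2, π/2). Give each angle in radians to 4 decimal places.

φ1=0.0° → target in arm frame (-0.0324, 0.0561)
  A cos θ + B sin θ = C:  0.1124·cos θ + -0.4506·sin θ = -0.1280
  √(A²+B²)=0.4644;  θ1 = -1.3263+1.8500 ≈ 0.5237
φ2=120.0° → target in arm frame (0.0648, 0.0000)
  A cos θ + B sin θ = C:  0.0152·cos θ + -0.4506·sin θ = -0.0632
  θ2 = atan2(B,A) + arccos(C/0.4509) = 0.1744
φ3=240.0° → target in arm frame (-0.0324, -0.0561)
  e−x'=0.1124;  (l²−L²−(e−x')²−y'²−z²)/2L = -0.1280
  √(A²+B²)=0.4644;  θ3 = -1.3264+1.8500 ≈ 0.5236

θ₁ = 0.5237, θ₂ = 0.1744, θ₃ = 0.5236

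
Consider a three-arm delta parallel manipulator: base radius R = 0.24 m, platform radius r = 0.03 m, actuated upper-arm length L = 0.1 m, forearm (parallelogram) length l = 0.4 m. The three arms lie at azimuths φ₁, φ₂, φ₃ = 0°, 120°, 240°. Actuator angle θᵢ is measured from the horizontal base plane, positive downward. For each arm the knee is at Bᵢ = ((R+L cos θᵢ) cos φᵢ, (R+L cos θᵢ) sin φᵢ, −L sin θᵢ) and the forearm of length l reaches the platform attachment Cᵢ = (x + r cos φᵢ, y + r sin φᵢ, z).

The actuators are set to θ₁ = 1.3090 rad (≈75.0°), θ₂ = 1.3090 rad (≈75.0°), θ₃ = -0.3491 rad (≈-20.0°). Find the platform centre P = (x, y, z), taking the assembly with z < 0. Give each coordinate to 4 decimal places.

φ1=0.0°: virtual centre (0.2359, 0.0000, -0.0966), radius l
O2 = (0.2359·cos120.0°, 0.2359·sin120.0°, -0.0966) = (-0.1179, 0.2043, -0.0966)
arm 3 at φ=240.0°: (R−r)+L cos θ3 = 0.3040;  O3 = (-0.1520, -0.2632, 0.0342)
eliminate P² terms by subtracting sphere 1 from 2 and 3
[-0.7076 0.4086 0.0000]·P = 0.0000;  [-0.7757 -0.5265 0.2616]·P = 0.0286
Cramer: x(z) = -0.0169+0.1550z;  y(z) = -0.0293+0.2685z
into |P−O₁|² = l²: 1.0961z² + 0.0990z + -0.0859 = 0;  Δ = 0.3864;  z = -0.3287 or 0.2384 → z<0 root = -0.3287
x = -0.0679, y = -0.1176

(-0.0679, -0.1176, -0.3287)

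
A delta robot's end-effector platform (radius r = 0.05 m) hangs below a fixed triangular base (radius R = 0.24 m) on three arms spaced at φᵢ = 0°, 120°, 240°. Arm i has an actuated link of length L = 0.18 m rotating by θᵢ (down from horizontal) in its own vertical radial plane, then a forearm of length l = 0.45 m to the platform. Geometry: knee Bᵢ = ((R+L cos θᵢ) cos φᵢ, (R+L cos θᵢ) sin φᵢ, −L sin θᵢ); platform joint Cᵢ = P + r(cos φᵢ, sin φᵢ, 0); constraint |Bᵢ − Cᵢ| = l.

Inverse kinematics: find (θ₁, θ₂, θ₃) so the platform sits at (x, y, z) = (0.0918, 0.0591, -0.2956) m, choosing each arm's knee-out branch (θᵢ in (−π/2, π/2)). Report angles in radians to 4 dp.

θ₁ = -0.3487, θ₂ = 0.2617, θ₃ = 0.7855

rotate P by −φ1: (0.0918, 0.0591, -0.2956)
  e−x'=0.0982;  (l²−L²−(e−x')²−y'²−z²)/2L = 0.1933
  γ=atan2(-0.2956,0.0982)=-1.2501;  ψ=arccos(0.6205)=0.9014;  θ1=γ+ψ≈-0.3487
φ2=120.0° → target in arm frame (0.0053, -0.1091)
  A cos θ + B sin θ = C:  0.1847·cos θ + -0.2956·sin θ = 0.1020
  γ=atan2(-0.2956,0.1847)=-1.0123;  ψ=arccos(0.2925)=1.2739;  θ2=γ+ψ≈0.2617
φ3=240.0° → target in arm frame (-0.0971, 0.0500)
  e−x'=0.2871;  (l²−L²−(e−x')²−y'²−z²)/2L = -0.0061
  γ=atan2(-0.2956,0.2871)=-0.8000;  ψ=arccos(-0.0148)=1.5856;  θ3=γ+ψ≈0.7855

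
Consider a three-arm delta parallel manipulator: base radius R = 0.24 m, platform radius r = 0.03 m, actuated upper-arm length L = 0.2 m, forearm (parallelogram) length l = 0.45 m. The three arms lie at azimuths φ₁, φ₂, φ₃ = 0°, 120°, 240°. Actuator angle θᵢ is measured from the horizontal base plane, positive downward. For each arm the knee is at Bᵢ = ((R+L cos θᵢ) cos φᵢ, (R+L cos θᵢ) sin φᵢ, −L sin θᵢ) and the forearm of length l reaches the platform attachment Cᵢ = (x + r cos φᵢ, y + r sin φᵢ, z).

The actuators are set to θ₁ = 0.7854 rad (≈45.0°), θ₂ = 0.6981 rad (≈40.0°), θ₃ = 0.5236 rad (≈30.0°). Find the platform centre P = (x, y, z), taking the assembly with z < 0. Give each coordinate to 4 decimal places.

(-0.0275, -0.0230, -0.3831)

O1 = (0.3514·cos0.0°, 0.3514·sin0.0°, -0.1414) = (0.3514, 0.0000, -0.1414)
O2 = (0.3632·cos120.0°, 0.3632·sin120.0°, -0.1286) = (-0.1816, 0.3146, -0.1286)
arm 3 at φ=240.0°: e+L cos θ3 = 0.3832;  O3 = (-0.1916, -0.3319, -0.1000)
eliminate P² terms by subtracting sphere 1 from 2 and 3
linear system: -1.0661x+0.6291y = 0.0050−0.0257z; -1.0860x+-0.6637y = 0.0133−0.0828z
det = 1.3908;  x = -0.0084+0.0498z,  y = -0.0064+0.0434z
into |P−O₁|² = l²: 1.0044z² + 0.2465z + -0.0530 = 0;  Δ = 0.2736;  z = -0.3831 or 0.1377 → z<0 root = -0.3831
x = -0.0275, y = -0.0230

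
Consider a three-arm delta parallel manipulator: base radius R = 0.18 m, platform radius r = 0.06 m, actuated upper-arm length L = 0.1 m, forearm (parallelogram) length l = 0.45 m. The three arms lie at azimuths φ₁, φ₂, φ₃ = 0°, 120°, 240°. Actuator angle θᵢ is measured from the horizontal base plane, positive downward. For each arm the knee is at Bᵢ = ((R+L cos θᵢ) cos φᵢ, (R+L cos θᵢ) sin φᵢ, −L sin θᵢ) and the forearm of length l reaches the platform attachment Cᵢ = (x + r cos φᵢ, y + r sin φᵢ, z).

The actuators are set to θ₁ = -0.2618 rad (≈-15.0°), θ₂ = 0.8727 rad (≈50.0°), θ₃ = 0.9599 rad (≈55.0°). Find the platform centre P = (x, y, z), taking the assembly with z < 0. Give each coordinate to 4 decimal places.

φ1=0.0°: virtual centre (0.2166, 0.0000, 0.0259), radius l
φ2=120.0°: virtual centre (-0.0921, 0.1596, -0.0766), radius l
S3 = (0.1774·cos240.0°, 0.1774·sin240.0°, -0.0819) = (-0.0887, -0.1536, -0.0819)
subtract pairs → two planes through P
linear system: -0.6175x+0.3192y = -0.0078−-0.2050z; -0.6105x+-0.3072y = -0.0094−-0.2156z
Cramer: x(z) = 0.0140-0.3427z;  y(z) = 0.0028-0.0207z
quadratic in z: (1.1179)z²+(0.0870)z+(-0.1608)=0, √Δ=0.8523 → z ∈ {-0.4201, 0.3423}; z = -0.4201 (taking z<0)
x = 0.1580, y = 0.0115

(0.1580, 0.0115, -0.4201)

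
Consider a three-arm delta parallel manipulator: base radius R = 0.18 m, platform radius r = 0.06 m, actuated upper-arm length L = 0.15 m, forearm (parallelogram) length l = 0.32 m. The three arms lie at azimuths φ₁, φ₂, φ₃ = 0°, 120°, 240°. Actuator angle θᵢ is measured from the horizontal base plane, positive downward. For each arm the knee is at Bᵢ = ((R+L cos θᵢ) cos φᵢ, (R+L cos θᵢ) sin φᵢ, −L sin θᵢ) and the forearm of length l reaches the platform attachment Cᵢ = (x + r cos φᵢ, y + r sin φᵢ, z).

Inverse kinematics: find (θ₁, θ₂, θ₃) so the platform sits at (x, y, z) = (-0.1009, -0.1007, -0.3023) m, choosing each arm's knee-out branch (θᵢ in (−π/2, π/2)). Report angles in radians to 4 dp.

arm 1 (φ=0.0°): x'=-0.1009, y'=-0.1007
  e−x'=0.2209;  (l²−L²−(e−x')²−y'²−z²)/2L = -0.2347
  γ=atan2(-0.3023,0.2209)=-0.9397;  ψ=arccos(-0.6270)=2.2484;  θ1=γ+ψ≈1.3087
arm 2 (φ=120.0°): x'=-0.0368, y'=0.1377
  A=0.1568, B=-0.3023, C=(l²−L²−A²−y'²−z²)/(2L)=-0.1834
  γ=atan2(-0.3023,0.1568)=-1.0924;  ψ=arccos(-0.5387)=2.1396;  θ2=γ+ψ≈1.0472
rotate P by −φ3: (0.1377, -0.0370, -0.3023)
  e−x'=-0.0177;  (l²−L²−(e−x')²−y'²−z²)/2L = -0.0439
  γ=atan2(-0.3023,-0.0177)=-1.6291;  ψ=arccos(-0.1450)=1.7163;  θ3=γ+ψ≈0.0871

θ₁ = 1.3087, θ₂ = 1.0472, θ₃ = 0.0871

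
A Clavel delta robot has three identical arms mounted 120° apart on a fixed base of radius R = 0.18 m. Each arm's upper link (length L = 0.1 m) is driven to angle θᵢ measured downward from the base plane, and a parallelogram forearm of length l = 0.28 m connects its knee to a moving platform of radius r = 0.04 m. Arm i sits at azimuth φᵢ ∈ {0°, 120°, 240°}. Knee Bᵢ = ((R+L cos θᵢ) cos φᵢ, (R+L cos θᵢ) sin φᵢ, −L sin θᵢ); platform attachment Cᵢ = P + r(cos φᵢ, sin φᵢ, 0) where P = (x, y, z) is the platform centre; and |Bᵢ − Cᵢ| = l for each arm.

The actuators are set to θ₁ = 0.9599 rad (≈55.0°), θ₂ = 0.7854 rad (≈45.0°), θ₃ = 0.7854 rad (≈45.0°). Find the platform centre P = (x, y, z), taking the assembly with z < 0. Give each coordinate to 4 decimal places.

centre 1 = (0.1974·cos0.0°, 0.1974·sin0.0°, -0.0819) = (0.1974, 0.0000, -0.0819)
arm 2 at φ=120.0°: e+L cos θ2 = 0.2107;  centre 2 = (-0.1054, 0.1825, -0.0707)
centre 3 = (0.2107·cos240.0°, 0.2107·sin240.0°, -0.0707) = (-0.1054, -0.1825, -0.0707)
subtract pairs → two planes through P
[-0.6054 0.3650 0.0224]·P = 0.0037;  [-0.6054 -0.3650 0.0224]·P = 0.0037
Cramer: x(z) = -0.0062+0.0370z;  y(z) = 0.0000-0.0000z
into |P−centre ₁|² = l²: 1.0014z² + 0.1488z + -0.0303 = 0;  Δ = 0.1434;  z = -0.2633 or 0.1148 → z<0 root = -0.2633
x = -0.0159, y = 0.0000

(-0.0159, 0.0000, -0.2633)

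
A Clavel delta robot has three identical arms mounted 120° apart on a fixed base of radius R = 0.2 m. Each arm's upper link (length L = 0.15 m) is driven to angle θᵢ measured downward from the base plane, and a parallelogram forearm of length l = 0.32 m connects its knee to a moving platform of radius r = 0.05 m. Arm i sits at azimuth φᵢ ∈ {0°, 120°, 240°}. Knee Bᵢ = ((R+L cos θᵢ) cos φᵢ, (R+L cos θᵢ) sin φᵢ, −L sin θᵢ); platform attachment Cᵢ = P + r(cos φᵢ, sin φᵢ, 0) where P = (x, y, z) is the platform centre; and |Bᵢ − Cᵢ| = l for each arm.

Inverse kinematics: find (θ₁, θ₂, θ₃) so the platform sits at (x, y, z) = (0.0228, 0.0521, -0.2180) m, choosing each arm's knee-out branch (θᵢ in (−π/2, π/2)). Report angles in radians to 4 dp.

θ₁ = 0.3492, θ₂ = 0.2620, θ₃ = 0.8731

rotate P by −φ1: (0.0228, 0.0521, -0.2180)
  e−x'=0.1272;  (l²−L²−(e−x')²−y'²−z²)/2L = 0.0449
  γ=atan2(-0.2180,0.1272)=-1.0426;  ψ=arccos(0.1781)=1.3918;  θ1=γ+ψ≈0.3492
arm 2 (φ=120.0°): x'=0.0337, y'=-0.0458
  A cos θ + B sin θ = C:  0.1163·cos θ + -0.2180·sin θ = 0.0559
  √(A²+B²)=0.2471;  θ2 = -1.0808+1.3427 ≈ 0.2620
rotate P by −φ3: (-0.0565, -0.0063, -0.2180)
  e−x'=0.2065;  (l²−L²−(e−x')²−y'²−z²)/2L = -0.0344
  √(A²+B²)=0.3003;  θ3 = -0.8124+1.6855 ≈ 0.8731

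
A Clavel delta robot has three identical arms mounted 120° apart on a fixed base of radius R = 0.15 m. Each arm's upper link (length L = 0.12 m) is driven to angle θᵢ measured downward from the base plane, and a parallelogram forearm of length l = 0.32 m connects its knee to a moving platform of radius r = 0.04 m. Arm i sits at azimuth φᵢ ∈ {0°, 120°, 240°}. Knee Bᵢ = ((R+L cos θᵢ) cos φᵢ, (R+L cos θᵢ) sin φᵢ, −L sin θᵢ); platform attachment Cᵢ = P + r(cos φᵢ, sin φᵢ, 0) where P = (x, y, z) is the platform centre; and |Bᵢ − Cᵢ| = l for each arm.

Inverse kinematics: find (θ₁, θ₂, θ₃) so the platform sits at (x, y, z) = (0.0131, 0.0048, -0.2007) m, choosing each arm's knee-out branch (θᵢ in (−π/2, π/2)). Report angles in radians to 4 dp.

rotate P by −φ1: (0.0131, 0.0048, -0.2007)
  A cos θ + B sin θ = C:  0.0969·cos θ + -0.2007·sin θ = 0.1596
  θ1 = atan2(B,A) + arccos(C/0.2229) = -0.3485
φ2=120.0° → target in arm frame (-0.0024, -0.0137)
  e−x'=0.1124;  (l²−L²−(e−x')²−y'²−z²)/2L = 0.1454
  √(A²+B²)=0.2300;  θ2 = -1.0603+0.8865 ≈ -0.1738
arm 3 (φ=240.0°): x'=-0.0107, y'=0.0089
  e−x'=0.1207;  (l²−L²−(e−x')²−y'²−z²)/2L = 0.1378
  √(A²+B²)=0.2342;  θ3 = -1.0293+0.9418 ≈ -0.0875

θ₁ = -0.3485, θ₂ = -0.1738, θ₃ = -0.0875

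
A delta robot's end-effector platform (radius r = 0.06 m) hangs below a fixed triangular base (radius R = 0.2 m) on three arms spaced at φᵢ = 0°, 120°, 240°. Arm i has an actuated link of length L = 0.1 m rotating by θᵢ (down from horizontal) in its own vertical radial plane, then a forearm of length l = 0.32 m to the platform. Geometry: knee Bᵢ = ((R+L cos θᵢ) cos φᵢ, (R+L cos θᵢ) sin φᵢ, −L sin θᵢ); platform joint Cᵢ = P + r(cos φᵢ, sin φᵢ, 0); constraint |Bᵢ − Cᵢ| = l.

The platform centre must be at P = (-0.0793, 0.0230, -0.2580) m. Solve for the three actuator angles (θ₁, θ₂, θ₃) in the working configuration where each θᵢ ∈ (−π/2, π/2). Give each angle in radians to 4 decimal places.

rotate P by −φ1: (-0.0793, 0.0230, -0.2580)
  A=0.2193, B=-0.2580, C=(l²−L²−A²−y'²−z²)/(2L)=-0.1139
  √(A²+B²)=0.3386;  θ1 = -0.8663+1.9139 ≈ 1.0476
arm 2 (φ=120.0°): x'=0.0596, y'=0.0572
  A cos θ + B sin θ = C:  0.0804·cos θ + -0.2580·sin θ = 0.0805
  γ=atan2(-0.2580,0.0804)=-1.2686;  ψ=arccos(0.2978)=1.2684;  θ2=γ+ψ≈-0.0002
rotate P by −φ3: (0.0197, -0.0802, -0.2580)
  A=0.1203, B=-0.2580, C=(l²−L²−A²−y'²−z²)/(2L)=0.0247
  √(A²+B²)=0.2847;  θ3 = -1.1346+1.4839 ≈ 0.3493

θ₁ = 1.0476, θ₂ = -0.0002, θ₃ = 0.3493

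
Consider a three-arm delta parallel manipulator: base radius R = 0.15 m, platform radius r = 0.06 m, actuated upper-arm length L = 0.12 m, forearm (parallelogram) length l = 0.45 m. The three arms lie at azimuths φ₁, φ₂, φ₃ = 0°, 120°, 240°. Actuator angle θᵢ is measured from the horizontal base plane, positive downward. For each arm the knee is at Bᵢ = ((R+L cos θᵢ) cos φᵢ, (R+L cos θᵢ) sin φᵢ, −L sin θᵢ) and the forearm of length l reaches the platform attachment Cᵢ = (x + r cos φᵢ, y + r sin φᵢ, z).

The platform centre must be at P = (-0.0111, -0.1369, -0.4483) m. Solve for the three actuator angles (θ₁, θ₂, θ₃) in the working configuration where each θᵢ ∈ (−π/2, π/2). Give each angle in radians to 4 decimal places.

θ₁ = 0.6109, θ₂ = 0.9598, θ₃ = 0.0869

rotate P by −φ1: (-0.0111, -0.1369, -0.4483)
  e−x'=0.1011;  (l²−L²−(e−x')²−y'²−z²)/2L = -0.1743
  √(A²+B²)=0.4596;  θ1 = -1.3490+1.9598 ≈ 0.6109
rotate P by −φ2: (-0.1130, 0.0781, -0.4483)
  A cos θ + B sin θ = C:  0.2030·cos θ + -0.4483·sin θ = -0.2507
  θ2 = atan2(B,A) + arccos(C/0.4921) = 0.9598
φ3=240.0° → target in arm frame (0.1241, 0.0588)
  e−x'=-0.0341;  (l²−L²−(e−x')²−y'²−z²)/2L = -0.0729
  γ=atan2(-0.4483,-0.0341)=-1.6467;  ψ=arccos(-0.1622)=1.7337;  θ3=γ+ψ≈0.0869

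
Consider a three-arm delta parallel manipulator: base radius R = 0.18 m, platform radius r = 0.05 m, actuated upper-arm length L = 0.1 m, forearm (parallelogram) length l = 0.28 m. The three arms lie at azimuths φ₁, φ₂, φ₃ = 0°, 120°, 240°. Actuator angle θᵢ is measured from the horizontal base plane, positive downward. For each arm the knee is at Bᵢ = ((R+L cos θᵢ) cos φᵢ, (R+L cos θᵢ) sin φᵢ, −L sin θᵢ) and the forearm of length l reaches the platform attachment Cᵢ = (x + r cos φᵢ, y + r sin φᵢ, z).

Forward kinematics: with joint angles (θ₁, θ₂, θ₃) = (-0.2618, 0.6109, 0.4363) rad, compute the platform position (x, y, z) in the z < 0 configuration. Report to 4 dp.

(0.0467, -0.0112, -0.1884)

S1 = (0.2266·cos0.0°, 0.2266·sin0.0°, 0.0259) = (0.2266, 0.0000, 0.0259)
φ2=120.0°: virtual centre (-0.1060, 0.1835, -0.0574), radius l
S3 = (0.2206·cos240.0°, 0.2206·sin240.0°, -0.0423) = (-0.1103, -0.1911, -0.0423)
eliminate P² terms by subtracting sphere 1 from 2 and 3
plane₁₂: -0.6651x+0.3670y+-0.1665z = -0.0038
Cramer: x(z) = 0.0040-0.2266z;  y(z) = -0.0031+0.0430z
into |P−S₁|² = l²: 1.0532z² + 0.0488z + -0.0282 = 0;  Δ = 0.1212;  z = -0.1884 or 0.1421 → z<0 root = -0.1884
x = 0.0467, y = -0.0112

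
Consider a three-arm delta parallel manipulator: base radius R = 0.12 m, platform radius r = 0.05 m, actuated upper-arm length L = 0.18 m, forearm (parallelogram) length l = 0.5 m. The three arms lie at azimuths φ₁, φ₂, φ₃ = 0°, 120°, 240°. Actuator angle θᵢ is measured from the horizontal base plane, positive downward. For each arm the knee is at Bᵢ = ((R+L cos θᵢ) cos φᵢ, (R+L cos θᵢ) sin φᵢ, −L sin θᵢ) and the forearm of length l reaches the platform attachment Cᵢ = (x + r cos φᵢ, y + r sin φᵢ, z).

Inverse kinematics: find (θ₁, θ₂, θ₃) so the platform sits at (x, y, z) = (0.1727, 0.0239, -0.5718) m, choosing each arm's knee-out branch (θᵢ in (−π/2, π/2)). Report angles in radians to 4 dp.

φ1=0.0° → target in arm frame (0.1727, 0.0239)
  A cos θ + B sin θ = C:  -0.1027·cos θ + -0.5718·sin θ = -0.3346
  θ1 = atan2(B,A) + arccos(C/0.5809) = 0.4362
arm 2 (φ=120.0°): x'=-0.0657, y'=-0.1615
  A=0.1357, B=-0.5718, C=(l²−L²−A²−y'²−z²)/(2L)=-0.4273
  √(A²+B²)=0.5877;  θ2 = -1.3379+2.3850 ≈ 1.0471
arm 3 (φ=240.0°): x'=-0.1070, y'=0.1376
  e−x'=0.1770;  (l²−L²−(e−x')²−y'²−z²)/2L = -0.4434
  γ=atan2(-0.5718,0.1770)=-1.2705;  ψ=arccos(-0.7408)=2.4051;  θ3=γ+ψ≈1.1346

θ₁ = 0.4362, θ₂ = 1.0471, θ₃ = 1.1346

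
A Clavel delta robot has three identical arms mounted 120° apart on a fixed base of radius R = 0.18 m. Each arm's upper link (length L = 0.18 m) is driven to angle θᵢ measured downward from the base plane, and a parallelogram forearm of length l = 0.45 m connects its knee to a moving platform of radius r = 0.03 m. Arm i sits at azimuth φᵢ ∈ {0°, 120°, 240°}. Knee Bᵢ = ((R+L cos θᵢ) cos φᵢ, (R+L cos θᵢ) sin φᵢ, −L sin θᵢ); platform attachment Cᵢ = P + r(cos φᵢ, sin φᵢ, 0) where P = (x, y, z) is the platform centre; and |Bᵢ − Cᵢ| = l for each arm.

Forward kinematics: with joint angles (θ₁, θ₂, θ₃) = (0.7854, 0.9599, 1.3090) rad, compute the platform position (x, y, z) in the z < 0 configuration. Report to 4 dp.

(0.0687, 0.0622, -0.5211)

centre 1 = (0.2773·cos0.0°, 0.2773·sin0.0°, -0.1273) = (0.2773, 0.0000, -0.1273)
φ2=120.0°: virtual centre (-0.1266, 0.2193, -0.1474), radius l
centre 3 = (0.1966·cos240.0°, 0.1966·sin240.0°, -0.1739) = (-0.0983, -0.1702, -0.1739)
subtract pairs → two planes through P
[-0.8078 0.4386 -0.0403]·P = -0.0072;  [-0.7511 -0.3405 -0.0932]·P = -0.0242
det = 0.6045;  x = 0.0216+-0.0903z,  y = 0.0234+-0.0744z
sphere 1 gives Az²+Bz+C=0 with A=1.0137, B=0.2973, C=-0.1204;  B²−4AC=0.5765;  roots -0.5211, 0.2279;  negative root z = -0.5211
x = 0.0687, y = 0.0622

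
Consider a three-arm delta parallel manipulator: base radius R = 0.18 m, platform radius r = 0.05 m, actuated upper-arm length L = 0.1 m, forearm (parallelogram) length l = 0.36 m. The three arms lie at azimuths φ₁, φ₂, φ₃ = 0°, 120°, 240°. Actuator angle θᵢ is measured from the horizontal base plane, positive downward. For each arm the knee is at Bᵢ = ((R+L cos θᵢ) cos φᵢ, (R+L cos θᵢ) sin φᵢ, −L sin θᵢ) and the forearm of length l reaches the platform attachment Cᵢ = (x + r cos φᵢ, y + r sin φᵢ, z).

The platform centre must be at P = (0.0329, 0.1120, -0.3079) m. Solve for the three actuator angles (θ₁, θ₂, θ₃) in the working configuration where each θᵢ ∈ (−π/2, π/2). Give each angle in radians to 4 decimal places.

arm 1 (φ=0.0°): x'=0.0329, y'=0.1120
  A cos θ + B sin θ = C:  0.0971·cos θ + -0.3079·sin θ = 0.0141
  √(A²+B²)=0.3228;  θ1 = -1.2653+1.5270 ≈ 0.2617
φ2=120.0° → target in arm frame (0.0805, -0.0845)
  e−x'=0.0495;  (l²−L²−(e−x')²−y'²−z²)/2L = 0.0761
  θ2 = atan2(B,A) + arccos(C/0.3118) = -0.0871
rotate P by −φ3: (-0.1134, -0.0275, -0.3079)
  A=0.2434, B=-0.3079, C=(l²−L²−A²−y'²−z²)/(2L)=-0.1761
  θ3 = atan2(B,A) + arccos(C/0.3925) = 1.1343

θ₁ = 0.2617, θ₂ = -0.0871, θ₃ = 1.1343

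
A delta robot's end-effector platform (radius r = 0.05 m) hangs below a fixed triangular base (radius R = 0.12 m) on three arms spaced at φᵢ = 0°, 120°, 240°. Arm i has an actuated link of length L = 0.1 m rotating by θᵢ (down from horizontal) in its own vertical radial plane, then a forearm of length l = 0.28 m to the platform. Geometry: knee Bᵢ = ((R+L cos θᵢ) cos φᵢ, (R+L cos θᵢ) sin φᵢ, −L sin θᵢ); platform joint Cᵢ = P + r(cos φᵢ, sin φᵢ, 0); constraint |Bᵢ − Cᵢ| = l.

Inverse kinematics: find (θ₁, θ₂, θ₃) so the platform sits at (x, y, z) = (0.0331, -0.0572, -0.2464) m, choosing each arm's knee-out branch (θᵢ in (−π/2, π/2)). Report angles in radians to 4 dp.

arm 1 (φ=0.0°): x'=0.0331, y'=-0.0572
  e−x'=0.0369;  (l²−L²−(e−x')²−y'²−z²)/2L = 0.0153
  √(A²+B²)=0.2491;  θ1 = -1.4221+1.5095 ≈ 0.0873
rotate P by −φ2: (-0.0661, -0.0001, -0.2464)
  A=0.1361, B=-0.2464, C=(l²−L²−A²−y'²−z²)/(2L)=-0.0542
  θ2 = atan2(B,A) + arccos(C/0.2815) = 0.6982
rotate P by −φ3: (0.0330, 0.0573, -0.2464)
  e−x'=0.0370;  (l²−L²−(e−x')²−y'²−z²)/2L = 0.0152
  γ=atan2(-0.2464,0.0370)=-1.4217;  ψ=arccos(0.0610)=1.5098;  θ3=γ+ψ≈0.0881

θ₁ = 0.0873, θ₂ = 0.6982, θ₃ = 0.0881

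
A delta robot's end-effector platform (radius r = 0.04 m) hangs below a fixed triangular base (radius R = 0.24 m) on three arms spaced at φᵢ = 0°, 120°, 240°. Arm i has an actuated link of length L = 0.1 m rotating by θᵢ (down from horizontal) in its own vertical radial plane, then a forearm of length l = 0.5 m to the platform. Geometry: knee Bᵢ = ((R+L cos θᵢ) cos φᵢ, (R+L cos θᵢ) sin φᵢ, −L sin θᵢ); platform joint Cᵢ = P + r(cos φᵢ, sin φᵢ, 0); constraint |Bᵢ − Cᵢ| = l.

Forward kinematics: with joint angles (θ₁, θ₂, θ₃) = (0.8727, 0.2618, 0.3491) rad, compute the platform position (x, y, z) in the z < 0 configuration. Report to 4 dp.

arm 1 at φ=0.0°: (R−r)+L cos θ1 = 0.2643;  O1 = (0.2643, 0.0000, -0.0766)
φ2=120.0°: virtual centre (-0.1483, 0.2569, -0.0259), radius l
φ3=240.0°: virtual centre (-0.1470, -0.2546, -0.0342), radius l
subtract pairs → two planes through P
[-0.8251 0.5137 0.1014]·P = 0.0129;  [-0.8225 -0.5092 0.0848]·P = 0.0119
det = 0.8427;  x = -0.0151+0.1130z,  y = 0.0010+-0.0160z
sphere 1 gives Az²+Bz+C=0 with A=1.0130, B=0.0901, C=-0.1661;  B²−4AC=0.6812;  roots -0.4518, 0.3629;  negative root z = -0.4518
x = -0.0661, y = 0.0082

(-0.0661, 0.0082, -0.4518)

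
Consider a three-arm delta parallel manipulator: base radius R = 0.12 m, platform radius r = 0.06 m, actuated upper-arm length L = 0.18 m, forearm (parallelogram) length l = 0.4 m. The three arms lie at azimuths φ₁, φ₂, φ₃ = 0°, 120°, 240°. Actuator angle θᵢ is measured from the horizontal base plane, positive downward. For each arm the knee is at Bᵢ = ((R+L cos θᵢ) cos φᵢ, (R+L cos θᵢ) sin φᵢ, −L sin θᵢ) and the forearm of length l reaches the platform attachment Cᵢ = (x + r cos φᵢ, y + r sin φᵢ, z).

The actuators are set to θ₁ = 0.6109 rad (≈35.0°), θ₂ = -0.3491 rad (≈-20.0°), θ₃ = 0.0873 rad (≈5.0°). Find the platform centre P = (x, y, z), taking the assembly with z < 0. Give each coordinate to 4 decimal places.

(-0.1276, 0.0598, -0.3134)

centre 1 = (0.2074·cos0.0°, 0.2074·sin0.0°, -0.1032) = (0.2074, 0.0000, -0.1032)
φ2=120.0°: virtual centre (-0.1146, 0.1984, 0.0616), radius l
centre 3 = (0.2393·cos240.0°, 0.2393·sin240.0°, -0.0157) = (-0.1197, -0.2073, -0.0157)
|centre ₂|²−|centre ₁|² = 0.0026;  |centre ₃|²−|centre ₁|² = 0.0038
plane₁₂: -0.6440x+0.3969y+0.3296z = 0.0026
det = 0.5266;  x = -0.0049+0.3914z,  y = -0.0014+-0.1954z
into |P−centre ₁|² = l²: 1.1914z² + 0.0408z + -0.1042 = 0;  Δ = 0.4984;  z = -0.3134 or 0.2792 → z<0 root = -0.3134
x = -0.1276, y = 0.0598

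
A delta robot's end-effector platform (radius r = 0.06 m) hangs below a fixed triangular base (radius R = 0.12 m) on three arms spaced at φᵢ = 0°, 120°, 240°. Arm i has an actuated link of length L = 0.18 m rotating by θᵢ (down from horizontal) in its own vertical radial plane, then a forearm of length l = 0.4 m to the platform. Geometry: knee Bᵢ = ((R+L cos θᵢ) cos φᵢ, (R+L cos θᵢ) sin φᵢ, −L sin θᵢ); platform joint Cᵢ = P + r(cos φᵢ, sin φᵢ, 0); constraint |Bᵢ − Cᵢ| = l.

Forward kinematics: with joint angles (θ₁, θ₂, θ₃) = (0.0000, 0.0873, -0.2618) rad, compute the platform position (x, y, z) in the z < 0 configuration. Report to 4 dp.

(-0.0129, -0.0459, -0.3065)

φ1=0.0°: virtual centre (0.2400, 0.0000, 0.0000), radius l
arm 2 at φ=120.0°: (R−r)+L cos θ2 = 0.2393;  centre 2 = (-0.1197, 0.2073, -0.0157)
centre 3 = (0.2339·cos240.0°, 0.2339·sin240.0°, 0.0466) = (-0.1169, -0.2025, 0.0466)
|centre ₂|²−|centre ₁|² = -0.0001;  |centre ₃|²−|centre ₁|² = -0.0007
plane₁₂: -0.7193x+0.4145y+-0.0314z = -0.0001
Cramer: x(z) = 0.0006+0.0441z;  y(z) = 0.0008+0.1523z
sphere 1 gives Az²+Bz+C=0 with A=1.0251, B=-0.0209, C=-0.1027;  B²−4AC=0.4215;  roots -0.3065, 0.3268;  negative root z = -0.3065
x = -0.0129, y = -0.0459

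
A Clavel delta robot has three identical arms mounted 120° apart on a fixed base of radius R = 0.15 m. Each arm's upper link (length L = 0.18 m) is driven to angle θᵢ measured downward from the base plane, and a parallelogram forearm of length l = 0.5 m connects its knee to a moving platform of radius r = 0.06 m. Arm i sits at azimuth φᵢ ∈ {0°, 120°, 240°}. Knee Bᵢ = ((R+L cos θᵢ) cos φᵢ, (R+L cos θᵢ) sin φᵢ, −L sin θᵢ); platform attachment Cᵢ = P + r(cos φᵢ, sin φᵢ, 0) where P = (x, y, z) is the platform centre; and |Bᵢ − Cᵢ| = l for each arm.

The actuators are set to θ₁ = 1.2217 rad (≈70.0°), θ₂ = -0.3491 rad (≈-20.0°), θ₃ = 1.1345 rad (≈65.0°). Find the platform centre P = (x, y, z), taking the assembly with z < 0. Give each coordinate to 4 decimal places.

(-0.1792, 0.2651, -0.4343)

S1 = (0.1516·cos0.0°, 0.1516·sin0.0°, -0.1691) = (0.1516, 0.0000, -0.1691)
S2 = (0.2591·cos120.0°, 0.2591·sin120.0°, 0.0616) = (-0.1296, 0.2244, 0.0616)
arm 3 at φ=240.0°: (R−r)+L cos θ3 = 0.1661;  S3 = (-0.0830, -0.1438, -0.1631)
subtract pairs → two planes through P
[-0.5623 0.4488 0.4614]·P = 0.0194;  [-0.4692 -0.2876 0.0120]·P = 0.0026
Cramer: x(z) = -0.0181+0.3709z;  y(z) = 0.0205-0.5633z
into |P−S₁|² = l²: 1.4549z² + 0.1894z + -0.1922 = 0;  Δ = 1.1543;  z = -0.4343 or 0.3041 → z<0 root = -0.4343
x = -0.1792, y = 0.2651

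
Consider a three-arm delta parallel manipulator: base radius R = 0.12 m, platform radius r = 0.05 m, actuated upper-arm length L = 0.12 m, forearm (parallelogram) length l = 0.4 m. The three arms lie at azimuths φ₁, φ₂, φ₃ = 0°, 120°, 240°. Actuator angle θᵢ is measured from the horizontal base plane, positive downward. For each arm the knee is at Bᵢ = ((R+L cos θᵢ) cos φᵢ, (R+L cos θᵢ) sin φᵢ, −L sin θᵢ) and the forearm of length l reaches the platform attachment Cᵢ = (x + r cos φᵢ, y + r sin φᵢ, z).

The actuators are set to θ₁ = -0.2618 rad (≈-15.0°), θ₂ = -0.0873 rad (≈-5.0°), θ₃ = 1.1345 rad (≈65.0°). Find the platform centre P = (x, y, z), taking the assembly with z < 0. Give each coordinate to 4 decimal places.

(0.1264, 0.1773, -0.3226)

S1 = (0.1859·cos0.0°, 0.1859·sin0.0°, 0.0311) = (0.1859, 0.0000, 0.0311)
arm 2 at φ=120.0°: ρ2 = 0.1895;  S2 = (-0.0948, 0.1641, 0.0105)
S3 = (0.1207·cos240.0°, 0.1207·sin240.0°, -0.1088) = (-0.0604, -0.1045, -0.1088)
subtract pairs → two planes through P
[-0.5614 0.3283 -0.0412]·P = 0.0005;  [-0.4925 -0.2091 -0.2796]·P = -0.0091
det = 0.2791;  x = 0.0104+-0.3598z,  y = 0.0193+-0.4898z
sphere 1 gives Az²+Bz+C=0 with A=1.3694, B=0.0454, C=-0.1278;  B²−4AC=0.7023;  roots -0.3226, 0.2894;  negative root z = -0.3226
x = 0.1264, y = 0.1773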